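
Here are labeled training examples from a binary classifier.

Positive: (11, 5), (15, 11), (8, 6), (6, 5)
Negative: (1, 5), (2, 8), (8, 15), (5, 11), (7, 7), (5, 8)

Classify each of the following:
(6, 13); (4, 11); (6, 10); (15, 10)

The common property of the 'Positive' items is: first > second. No 'Negative' item has it.

Negative, Negative, Negative, Positive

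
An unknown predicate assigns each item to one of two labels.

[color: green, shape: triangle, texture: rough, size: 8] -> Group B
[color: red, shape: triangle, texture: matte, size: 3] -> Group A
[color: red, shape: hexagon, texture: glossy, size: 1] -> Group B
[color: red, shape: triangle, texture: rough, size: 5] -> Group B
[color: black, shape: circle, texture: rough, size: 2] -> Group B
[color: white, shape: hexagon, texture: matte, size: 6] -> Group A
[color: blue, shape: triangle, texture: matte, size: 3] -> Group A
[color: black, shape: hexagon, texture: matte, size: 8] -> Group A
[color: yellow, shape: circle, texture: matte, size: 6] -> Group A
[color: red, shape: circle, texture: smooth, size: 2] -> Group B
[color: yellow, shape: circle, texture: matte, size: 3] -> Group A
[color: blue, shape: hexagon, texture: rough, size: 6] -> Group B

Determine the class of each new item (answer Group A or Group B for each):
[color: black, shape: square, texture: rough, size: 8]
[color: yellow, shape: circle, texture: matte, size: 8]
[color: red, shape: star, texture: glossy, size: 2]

Group B, Group A, Group B

The classifier is using: texture is matte.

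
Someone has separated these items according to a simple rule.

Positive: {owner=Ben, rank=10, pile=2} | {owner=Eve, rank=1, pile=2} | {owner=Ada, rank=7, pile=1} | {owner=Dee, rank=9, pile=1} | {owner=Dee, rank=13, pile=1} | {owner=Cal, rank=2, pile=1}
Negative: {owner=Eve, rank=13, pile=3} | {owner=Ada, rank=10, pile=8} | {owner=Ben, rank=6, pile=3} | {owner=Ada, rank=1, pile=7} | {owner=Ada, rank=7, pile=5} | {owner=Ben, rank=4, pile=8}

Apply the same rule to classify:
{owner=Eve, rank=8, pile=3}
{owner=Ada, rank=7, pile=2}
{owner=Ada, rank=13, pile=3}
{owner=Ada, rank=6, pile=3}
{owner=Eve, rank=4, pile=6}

Negative, Positive, Negative, Negative, Negative

'Positive' ⟺ pile ≤ 2.
{owner=Eve, rank=8, pile=3} — pile = 3, hence Negative.
{owner=Ada, rank=7, pile=2} — pile = 2, hence Positive.
{owner=Ada, rank=13, pile=3} — pile = 3, hence Negative.
{owner=Ada, rank=6, pile=3} — pile = 3, hence Negative.
{owner=Eve, rank=4, pile=6} — pile = 6, hence Negative.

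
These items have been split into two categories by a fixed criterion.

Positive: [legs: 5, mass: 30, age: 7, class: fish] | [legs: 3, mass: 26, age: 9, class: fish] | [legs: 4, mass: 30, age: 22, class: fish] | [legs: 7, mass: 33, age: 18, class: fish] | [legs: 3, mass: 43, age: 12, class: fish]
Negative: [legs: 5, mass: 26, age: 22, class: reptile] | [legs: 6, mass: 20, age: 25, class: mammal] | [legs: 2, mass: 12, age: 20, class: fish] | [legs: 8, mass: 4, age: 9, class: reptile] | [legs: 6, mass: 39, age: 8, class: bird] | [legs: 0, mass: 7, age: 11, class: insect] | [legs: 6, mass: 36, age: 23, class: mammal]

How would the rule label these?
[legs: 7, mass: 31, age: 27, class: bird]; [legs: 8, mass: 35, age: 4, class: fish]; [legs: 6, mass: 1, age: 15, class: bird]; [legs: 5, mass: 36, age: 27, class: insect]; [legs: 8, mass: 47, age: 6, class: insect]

The distinguishing property — class is fish AND legs ≥ 3 — holds for all the 'Positive' cases and none of the 'Negative' cases.
[legs: 7, mass: 31, age: 27, class: bird] — class is bird, legs = 7, hence Negative.
[legs: 8, mass: 35, age: 4, class: fish] — class is fish, legs = 8, hence Positive.
[legs: 6, mass: 1, age: 15, class: bird] — class is bird, legs = 6, hence Negative.
[legs: 5, mass: 36, age: 27, class: insect] — class is insect, legs = 5, hence Negative.
[legs: 8, mass: 47, age: 6, class: insect] — class is insect, legs = 8, hence Negative.

Negative, Positive, Negative, Negative, Negative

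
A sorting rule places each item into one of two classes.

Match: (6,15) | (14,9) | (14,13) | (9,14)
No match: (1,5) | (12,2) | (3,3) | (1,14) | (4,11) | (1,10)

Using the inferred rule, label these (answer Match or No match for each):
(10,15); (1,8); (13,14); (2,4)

Match, No match, Match, No match

The simplest hypothesis consistent with all the labels is: sum ≥ 21.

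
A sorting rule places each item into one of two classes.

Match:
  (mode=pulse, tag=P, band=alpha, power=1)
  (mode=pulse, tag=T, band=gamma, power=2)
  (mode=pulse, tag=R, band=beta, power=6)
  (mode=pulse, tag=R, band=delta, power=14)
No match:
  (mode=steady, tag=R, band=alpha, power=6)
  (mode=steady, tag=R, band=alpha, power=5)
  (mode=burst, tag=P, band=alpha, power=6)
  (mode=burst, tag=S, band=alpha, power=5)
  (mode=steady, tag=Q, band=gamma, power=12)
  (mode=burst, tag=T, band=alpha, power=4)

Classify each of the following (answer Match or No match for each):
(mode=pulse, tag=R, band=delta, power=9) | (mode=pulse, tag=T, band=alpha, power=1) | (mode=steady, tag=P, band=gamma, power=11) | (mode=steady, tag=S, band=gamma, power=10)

A rule that fits every label: mode is pulse — true of each 'Match' example, false of each 'No match' one.
Match: (mode=pulse, tag=R, band=delta, power=9), since mode is pulse.
Match: (mode=pulse, tag=T, band=alpha, power=1), since mode is pulse.
No match: (mode=steady, tag=P, band=gamma, power=11), since mode is steady.
No match: (mode=steady, tag=S, band=gamma, power=10), since mode is steady.

Match, Match, No match, No match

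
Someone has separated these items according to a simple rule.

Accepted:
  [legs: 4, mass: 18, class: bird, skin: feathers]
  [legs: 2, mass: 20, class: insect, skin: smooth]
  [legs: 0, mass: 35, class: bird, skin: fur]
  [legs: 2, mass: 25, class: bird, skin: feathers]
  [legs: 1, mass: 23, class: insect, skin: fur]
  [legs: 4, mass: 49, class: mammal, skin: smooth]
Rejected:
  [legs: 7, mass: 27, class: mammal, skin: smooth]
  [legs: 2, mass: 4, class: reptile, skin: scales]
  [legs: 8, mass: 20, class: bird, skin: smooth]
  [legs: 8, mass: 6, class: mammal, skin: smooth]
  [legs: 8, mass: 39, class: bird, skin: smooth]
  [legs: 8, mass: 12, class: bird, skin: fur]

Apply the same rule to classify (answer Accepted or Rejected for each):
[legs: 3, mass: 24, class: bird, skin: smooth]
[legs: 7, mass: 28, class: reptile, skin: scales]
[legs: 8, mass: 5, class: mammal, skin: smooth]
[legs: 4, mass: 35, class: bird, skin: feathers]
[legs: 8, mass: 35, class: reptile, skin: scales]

Accepted, Rejected, Rejected, Accepted, Rejected

The rule appears to be: legs ≤ 4 AND mass ≥ 6.
[legs: 3, mass: 24, class: bird, skin: smooth]: Accepted (legs = 3, mass = 24).
[legs: 7, mass: 28, class: reptile, skin: scales]: Rejected (legs = 7, mass = 28).
[legs: 8, mass: 5, class: mammal, skin: smooth]: Rejected (legs = 8, mass = 5).
[legs: 4, mass: 35, class: bird, skin: feathers]: Accepted (legs = 4, mass = 35).
[legs: 8, mass: 35, class: reptile, skin: scales]: Rejected (legs = 8, mass = 35).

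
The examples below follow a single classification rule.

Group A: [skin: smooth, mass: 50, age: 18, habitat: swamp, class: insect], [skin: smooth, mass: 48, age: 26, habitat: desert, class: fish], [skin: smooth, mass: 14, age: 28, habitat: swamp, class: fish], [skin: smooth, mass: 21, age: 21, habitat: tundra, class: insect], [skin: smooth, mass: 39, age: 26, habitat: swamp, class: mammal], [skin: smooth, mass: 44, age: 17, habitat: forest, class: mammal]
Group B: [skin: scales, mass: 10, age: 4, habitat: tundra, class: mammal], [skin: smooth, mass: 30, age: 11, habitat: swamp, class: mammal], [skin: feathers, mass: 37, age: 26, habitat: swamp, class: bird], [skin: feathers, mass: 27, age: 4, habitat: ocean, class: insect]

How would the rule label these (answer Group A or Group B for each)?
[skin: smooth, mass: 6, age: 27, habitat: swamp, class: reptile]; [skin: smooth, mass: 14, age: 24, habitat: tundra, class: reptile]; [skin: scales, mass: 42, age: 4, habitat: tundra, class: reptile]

Group A, Group A, Group B

One predicate separates the groups cleanly: skin is smooth AND age ≥ 17.
[skin: smooth, mass: 6, age: 27, habitat: swamp, class: reptile]: skin is smooth, age = 27 — qualifies, so Group A.
[skin: smooth, mass: 14, age: 24, habitat: tundra, class: reptile]: skin is smooth, age = 24 — qualifies, so Group A.
[skin: scales, mass: 42, age: 4, habitat: tundra, class: reptile]: skin is scales, age = 4 — doesn't qualify, so Group B.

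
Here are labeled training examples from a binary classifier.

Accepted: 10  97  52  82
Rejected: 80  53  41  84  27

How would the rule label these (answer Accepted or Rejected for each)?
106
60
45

Accepted, Rejected, Rejected

The classifier is using: ≡ 1 (mod 3).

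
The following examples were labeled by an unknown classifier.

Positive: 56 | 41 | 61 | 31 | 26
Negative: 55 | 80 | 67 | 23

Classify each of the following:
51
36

The pattern is that an item is 'Positive' exactly when: ≡ 1 (mod 5).
51 — 51 mod 5 = 1, hence Positive.
36 — 36 mod 5 = 1, hence Positive.

Positive, Positive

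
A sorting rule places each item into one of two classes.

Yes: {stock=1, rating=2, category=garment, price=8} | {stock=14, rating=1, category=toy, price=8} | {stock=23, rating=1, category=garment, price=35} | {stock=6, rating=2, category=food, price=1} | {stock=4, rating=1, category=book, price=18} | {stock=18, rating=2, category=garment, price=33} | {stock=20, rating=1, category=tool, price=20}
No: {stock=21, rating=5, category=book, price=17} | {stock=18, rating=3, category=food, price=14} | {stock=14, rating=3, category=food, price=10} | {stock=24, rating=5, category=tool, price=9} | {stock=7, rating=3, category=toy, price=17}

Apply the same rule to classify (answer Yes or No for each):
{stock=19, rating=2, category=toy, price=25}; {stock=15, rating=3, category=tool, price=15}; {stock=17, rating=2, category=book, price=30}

Yes, No, Yes

'Yes' ⟺ rating ≤ 2.
{stock=19, rating=2, category=toy, price=25} — rating = 2, hence Yes. {stock=15, rating=3, category=tool, price=15} — rating = 3, hence No. {stock=17, rating=2, category=book, price=30} — rating = 2, hence Yes.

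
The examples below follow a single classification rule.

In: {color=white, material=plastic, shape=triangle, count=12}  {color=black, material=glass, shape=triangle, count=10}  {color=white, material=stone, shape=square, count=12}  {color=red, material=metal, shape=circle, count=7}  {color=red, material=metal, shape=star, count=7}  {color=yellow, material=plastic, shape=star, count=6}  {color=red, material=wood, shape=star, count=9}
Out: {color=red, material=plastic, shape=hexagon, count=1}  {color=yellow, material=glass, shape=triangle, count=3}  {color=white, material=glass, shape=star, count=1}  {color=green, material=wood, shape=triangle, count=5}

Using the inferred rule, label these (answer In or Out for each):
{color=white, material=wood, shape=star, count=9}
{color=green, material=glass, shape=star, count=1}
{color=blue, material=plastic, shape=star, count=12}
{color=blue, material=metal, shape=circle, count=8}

In, Out, In, In

The classifier is using: count ≥ 6.
In: {color=white, material=wood, shape=star, count=9}, since count = 9. Out: {color=green, material=glass, shape=star, count=1}, since count = 1. In: {color=blue, material=plastic, shape=star, count=12}, since count = 12. In: {color=blue, material=metal, shape=circle, count=8}, since count = 8.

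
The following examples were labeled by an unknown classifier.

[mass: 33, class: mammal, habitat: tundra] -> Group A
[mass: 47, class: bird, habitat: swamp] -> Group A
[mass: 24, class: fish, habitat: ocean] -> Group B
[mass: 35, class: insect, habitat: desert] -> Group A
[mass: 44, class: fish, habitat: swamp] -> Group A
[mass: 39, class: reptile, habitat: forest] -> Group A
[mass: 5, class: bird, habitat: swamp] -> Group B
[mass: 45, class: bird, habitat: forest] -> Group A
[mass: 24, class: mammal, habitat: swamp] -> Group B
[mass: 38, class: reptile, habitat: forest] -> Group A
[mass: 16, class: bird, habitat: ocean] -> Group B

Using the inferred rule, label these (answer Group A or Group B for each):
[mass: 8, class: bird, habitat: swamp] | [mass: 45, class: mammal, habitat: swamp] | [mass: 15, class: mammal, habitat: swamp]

Group B, Group A, Group B

The common property of the 'Group A' items is: mass ≥ 33. No 'Group B' item has it.
[mass: 8, class: bird, habitat: swamp] → mass = 8 → Group B.
[mass: 45, class: mammal, habitat: swamp] → mass = 45 → Group A.
[mass: 15, class: mammal, habitat: swamp] → mass = 15 → Group B.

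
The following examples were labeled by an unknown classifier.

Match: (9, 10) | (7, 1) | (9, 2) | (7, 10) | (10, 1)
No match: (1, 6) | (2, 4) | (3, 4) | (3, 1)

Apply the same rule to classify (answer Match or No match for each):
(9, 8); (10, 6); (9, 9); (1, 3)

The distinguishing property — sum ≥ 8 — holds for all the 'Match' cases and none of the 'No match' cases.

Match, Match, Match, No match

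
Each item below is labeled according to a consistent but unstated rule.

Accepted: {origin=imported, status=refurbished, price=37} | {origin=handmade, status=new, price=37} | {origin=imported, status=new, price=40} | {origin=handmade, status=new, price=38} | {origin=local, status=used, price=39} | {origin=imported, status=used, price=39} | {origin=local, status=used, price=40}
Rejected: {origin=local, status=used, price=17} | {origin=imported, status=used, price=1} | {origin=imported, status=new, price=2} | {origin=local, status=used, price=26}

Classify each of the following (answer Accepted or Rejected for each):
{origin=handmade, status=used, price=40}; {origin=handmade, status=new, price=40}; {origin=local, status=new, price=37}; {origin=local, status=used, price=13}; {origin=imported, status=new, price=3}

Accepted, Accepted, Accepted, Rejected, Rejected

The pattern is that an item is 'Accepted' exactly when: price ≥ 37.
Accepted: {origin=handmade, status=used, price=40}, since price = 40. Accepted: {origin=handmade, status=new, price=40}, since price = 40. Accepted: {origin=local, status=new, price=37}, since price = 37. Rejected: {origin=local, status=used, price=13}, since price = 13. Rejected: {origin=imported, status=new, price=3}, since price = 3.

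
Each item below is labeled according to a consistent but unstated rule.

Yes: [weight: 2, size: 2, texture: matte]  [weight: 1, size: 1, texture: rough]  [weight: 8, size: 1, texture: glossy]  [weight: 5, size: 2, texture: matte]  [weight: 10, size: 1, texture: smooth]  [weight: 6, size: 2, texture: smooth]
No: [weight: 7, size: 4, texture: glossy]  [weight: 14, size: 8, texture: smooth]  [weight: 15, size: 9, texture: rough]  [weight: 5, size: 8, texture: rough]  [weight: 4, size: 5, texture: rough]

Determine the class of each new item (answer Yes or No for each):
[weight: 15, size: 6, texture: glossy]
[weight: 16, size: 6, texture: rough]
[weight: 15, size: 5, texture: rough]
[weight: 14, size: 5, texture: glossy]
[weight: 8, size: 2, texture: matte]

One predicate separates the groups cleanly: size ≤ 2.
[weight: 15, size: 6, texture: glossy] — size = 6, hence No.
[weight: 16, size: 6, texture: rough] — size = 6, hence No.
[weight: 15, size: 5, texture: rough] — size = 5, hence No.
[weight: 14, size: 5, texture: glossy] — size = 5, hence No.
[weight: 8, size: 2, texture: matte] — size = 2, hence Yes.

No, No, No, No, Yes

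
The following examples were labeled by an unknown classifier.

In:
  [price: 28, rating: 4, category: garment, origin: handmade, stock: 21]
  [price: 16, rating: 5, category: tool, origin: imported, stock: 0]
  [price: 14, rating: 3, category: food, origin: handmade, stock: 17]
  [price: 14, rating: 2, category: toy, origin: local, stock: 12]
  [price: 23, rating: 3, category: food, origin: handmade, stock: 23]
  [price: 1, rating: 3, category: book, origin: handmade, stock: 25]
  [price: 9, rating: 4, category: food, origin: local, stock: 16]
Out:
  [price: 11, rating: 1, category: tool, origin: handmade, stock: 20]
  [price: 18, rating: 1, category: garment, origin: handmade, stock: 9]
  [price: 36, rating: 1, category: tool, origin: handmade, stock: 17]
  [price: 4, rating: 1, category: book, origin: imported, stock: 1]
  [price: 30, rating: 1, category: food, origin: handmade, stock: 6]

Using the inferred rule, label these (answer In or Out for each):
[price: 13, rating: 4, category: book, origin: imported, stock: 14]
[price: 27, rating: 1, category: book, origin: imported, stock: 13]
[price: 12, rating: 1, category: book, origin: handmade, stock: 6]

In, Out, Out

The classifier is using: rating ≥ 2.
[price: 13, rating: 4, category: book, origin: imported, stock: 14] — rating = 4, hence In. [price: 27, rating: 1, category: book, origin: imported, stock: 13] — rating = 1, hence Out. [price: 12, rating: 1, category: book, origin: handmade, stock: 6] — rating = 1, hence Out.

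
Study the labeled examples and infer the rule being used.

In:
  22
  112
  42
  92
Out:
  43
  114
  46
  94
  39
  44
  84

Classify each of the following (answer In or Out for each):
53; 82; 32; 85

Out, In, In, Out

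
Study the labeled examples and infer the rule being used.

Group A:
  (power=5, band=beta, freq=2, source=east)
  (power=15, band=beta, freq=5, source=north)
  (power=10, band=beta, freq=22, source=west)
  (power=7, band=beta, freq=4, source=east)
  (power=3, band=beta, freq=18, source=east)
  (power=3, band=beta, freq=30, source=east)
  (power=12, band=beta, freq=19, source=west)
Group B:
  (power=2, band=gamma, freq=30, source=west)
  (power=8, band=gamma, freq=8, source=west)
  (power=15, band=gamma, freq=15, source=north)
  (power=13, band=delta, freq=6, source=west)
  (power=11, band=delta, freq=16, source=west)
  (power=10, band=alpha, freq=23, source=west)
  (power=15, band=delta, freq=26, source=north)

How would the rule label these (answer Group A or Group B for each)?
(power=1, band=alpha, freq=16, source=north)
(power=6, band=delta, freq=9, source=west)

Group B, Group B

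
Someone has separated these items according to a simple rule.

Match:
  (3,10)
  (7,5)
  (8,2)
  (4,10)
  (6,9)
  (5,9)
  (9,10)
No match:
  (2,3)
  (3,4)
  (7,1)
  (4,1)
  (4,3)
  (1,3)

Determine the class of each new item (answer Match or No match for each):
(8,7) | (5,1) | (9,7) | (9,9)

The rule appears to be: sum ≥ 10.
(8,7): 8+7 = 15, has this property → Match. (5,1): 5+1 = 6, does not pass → No match. (9,7): 9+7 = 16, has this property → Match. (9,9): 9+9 = 18, has this property → Match.

Match, No match, Match, Match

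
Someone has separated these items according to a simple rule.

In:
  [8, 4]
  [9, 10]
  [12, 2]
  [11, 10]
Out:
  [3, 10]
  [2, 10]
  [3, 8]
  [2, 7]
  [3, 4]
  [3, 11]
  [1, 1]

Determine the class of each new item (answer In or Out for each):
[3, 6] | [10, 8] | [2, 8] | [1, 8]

Out, In, Out, Out

The pattern is that an item is 'In' exactly when: first ≥ 4.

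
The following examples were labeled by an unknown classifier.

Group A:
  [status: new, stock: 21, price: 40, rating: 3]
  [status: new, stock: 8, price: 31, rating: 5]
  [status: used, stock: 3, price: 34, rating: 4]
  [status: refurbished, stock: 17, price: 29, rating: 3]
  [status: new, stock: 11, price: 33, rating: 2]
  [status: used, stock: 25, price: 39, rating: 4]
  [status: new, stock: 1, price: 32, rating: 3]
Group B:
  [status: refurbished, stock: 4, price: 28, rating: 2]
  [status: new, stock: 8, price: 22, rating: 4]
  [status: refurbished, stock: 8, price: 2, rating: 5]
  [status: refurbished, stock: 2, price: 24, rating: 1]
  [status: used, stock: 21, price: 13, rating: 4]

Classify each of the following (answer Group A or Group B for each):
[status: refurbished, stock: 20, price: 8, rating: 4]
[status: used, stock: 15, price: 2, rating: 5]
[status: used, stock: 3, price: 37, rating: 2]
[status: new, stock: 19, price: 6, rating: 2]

Group B, Group B, Group A, Group B

Every 'Group A' example satisfies: price ≥ 29. None of the 'Group B' examples do.
Group B: [status: refurbished, stock: 20, price: 8, rating: 4], since price = 8. Group B: [status: used, stock: 15, price: 2, rating: 5], since price = 2. Group A: [status: used, stock: 3, price: 37, rating: 2], since price = 37. Group B: [status: new, stock: 19, price: 6, rating: 2], since price = 6.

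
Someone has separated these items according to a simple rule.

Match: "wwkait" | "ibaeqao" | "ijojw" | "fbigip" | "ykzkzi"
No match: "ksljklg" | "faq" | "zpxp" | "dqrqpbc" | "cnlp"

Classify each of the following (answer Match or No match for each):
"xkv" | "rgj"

The simplest hypothesis consistent with all the labels is: contains 'i'.

No match, No match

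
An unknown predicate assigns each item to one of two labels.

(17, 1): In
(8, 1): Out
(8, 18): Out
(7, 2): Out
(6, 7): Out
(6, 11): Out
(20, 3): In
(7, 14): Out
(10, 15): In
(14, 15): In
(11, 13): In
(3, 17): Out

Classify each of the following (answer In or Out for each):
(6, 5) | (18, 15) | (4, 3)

Out, In, Out

The distinguishing property — first ≥ 10 — holds for all the 'In' cases and none of the 'Out' cases.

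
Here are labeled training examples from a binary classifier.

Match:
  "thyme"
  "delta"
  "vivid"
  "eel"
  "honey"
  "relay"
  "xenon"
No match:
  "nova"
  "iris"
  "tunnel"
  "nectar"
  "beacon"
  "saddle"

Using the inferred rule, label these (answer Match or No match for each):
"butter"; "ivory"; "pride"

No match, Match, Match

Looking at the examples, the only property every 'Match' case has and every 'No match' case lacks is: odd length.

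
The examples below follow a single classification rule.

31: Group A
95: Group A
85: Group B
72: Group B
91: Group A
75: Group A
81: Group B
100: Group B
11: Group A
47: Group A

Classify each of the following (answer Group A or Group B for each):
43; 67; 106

The rule appears to be: ≡ 3 (mod 4).
Group A: 43, since 43 mod 4 = 3. Group A: 67, since 67 mod 4 = 3. Group B: 106, since 106 mod 4 = 2.

Group A, Group A, Group B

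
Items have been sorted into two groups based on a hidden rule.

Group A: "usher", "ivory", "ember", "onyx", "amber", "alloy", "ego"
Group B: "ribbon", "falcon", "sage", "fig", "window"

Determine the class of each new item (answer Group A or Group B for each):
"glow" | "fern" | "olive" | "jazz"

Group B, Group B, Group A, Group B

'Group A' ⟺ starts with a vowel.
"glow": Group B (starts with 'g'). "fern": Group B (starts with 'f'). "olive": Group A (starts with 'o'). "jazz": Group B (starts with 'j').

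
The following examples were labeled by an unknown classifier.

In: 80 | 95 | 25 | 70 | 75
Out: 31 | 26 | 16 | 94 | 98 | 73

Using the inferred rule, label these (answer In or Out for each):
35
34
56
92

In, Out, Out, Out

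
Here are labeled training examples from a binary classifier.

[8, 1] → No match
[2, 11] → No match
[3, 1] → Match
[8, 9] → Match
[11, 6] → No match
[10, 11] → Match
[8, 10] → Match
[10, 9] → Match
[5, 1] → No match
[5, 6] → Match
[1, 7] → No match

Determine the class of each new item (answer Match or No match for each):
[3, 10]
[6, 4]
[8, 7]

No match, Match, Match

The simplest hypothesis consistent with all the labels is: |first − second| ≤ 2.
[3, 10] — |3−10| = 7, hence No match. [6, 4] — |6−4| = 2, hence Match. [8, 7] — |8−7| = 1, hence Match.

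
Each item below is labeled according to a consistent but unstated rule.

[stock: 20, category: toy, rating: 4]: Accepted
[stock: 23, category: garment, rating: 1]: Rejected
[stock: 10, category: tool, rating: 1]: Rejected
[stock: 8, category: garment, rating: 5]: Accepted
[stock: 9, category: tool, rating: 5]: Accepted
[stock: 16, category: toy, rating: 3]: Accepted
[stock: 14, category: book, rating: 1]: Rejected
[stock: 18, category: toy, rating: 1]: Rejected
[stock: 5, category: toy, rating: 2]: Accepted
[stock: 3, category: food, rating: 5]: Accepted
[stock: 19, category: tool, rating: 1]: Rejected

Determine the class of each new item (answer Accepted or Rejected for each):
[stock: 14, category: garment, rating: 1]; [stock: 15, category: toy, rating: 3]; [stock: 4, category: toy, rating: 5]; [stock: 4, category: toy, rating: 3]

Rejected, Accepted, Accepted, Accepted

The distinguishing property — rating ≥ 2 — holds for all the 'Accepted' cases and none of the 'Rejected' cases.
[stock: 14, category: garment, rating: 1]: rating = 1, does not satisfy this → Rejected. [stock: 15, category: toy, rating: 3]: rating = 3, checks out → Accepted. [stock: 4, category: toy, rating: 5]: rating = 5, checks out → Accepted. [stock: 4, category: toy, rating: 3]: rating = 3, checks out → Accepted.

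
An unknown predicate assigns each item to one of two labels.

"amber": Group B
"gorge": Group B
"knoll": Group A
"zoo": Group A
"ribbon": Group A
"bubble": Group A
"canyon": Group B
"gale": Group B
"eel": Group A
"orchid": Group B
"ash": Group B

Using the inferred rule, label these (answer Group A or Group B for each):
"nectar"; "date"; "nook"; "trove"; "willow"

The rule appears to be: has a double letter.
"nectar" → no doubled letter → Group B. "date" → no doubled letter → Group B. "nook" → 'oo' doubled → Group A. "trove" → no doubled letter → Group B. "willow" → 'll' doubled → Group A.

Group B, Group B, Group A, Group B, Group A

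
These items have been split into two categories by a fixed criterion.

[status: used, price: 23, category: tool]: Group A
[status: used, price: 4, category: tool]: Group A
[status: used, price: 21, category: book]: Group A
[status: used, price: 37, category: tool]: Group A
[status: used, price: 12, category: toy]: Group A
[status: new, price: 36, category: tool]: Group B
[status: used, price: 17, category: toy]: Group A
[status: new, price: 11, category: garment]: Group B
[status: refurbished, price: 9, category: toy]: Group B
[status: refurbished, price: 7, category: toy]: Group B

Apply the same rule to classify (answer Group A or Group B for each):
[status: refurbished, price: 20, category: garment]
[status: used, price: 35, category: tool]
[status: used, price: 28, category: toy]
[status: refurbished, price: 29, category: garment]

Group B, Group A, Group A, Group B

Rule: status is used. This holds for each 'Group A' example and fails for each 'Group B' one.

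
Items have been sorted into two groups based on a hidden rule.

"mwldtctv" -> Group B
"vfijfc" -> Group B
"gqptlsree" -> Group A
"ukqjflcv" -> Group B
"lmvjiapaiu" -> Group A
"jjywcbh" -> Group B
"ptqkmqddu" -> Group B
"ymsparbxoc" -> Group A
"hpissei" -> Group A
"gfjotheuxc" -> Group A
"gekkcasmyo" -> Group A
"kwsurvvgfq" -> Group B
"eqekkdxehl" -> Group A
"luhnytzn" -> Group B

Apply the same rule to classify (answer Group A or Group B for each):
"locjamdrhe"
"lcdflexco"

'Group A' ⟺ has ≥ 2 vowels.
Group A: "locjamdrhe", since 3 vowels. Group A: "lcdflexco", since 2 vowels.

Group A, Group A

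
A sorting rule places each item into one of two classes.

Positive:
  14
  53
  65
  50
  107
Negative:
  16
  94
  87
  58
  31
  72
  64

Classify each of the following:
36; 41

Negative, Positive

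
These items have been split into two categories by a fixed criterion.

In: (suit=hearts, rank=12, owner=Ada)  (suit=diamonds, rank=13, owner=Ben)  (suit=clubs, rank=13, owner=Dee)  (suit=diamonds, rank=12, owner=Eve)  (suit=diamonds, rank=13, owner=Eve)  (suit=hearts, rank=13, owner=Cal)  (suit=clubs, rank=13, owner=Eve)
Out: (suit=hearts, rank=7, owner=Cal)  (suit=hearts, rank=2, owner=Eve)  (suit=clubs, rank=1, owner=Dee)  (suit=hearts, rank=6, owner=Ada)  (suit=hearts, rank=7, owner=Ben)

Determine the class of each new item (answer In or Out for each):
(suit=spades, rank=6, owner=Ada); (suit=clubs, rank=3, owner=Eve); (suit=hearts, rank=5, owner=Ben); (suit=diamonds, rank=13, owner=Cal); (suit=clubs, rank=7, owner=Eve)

One predicate separates the groups cleanly: rank ≥ 12.

Out, Out, Out, In, Out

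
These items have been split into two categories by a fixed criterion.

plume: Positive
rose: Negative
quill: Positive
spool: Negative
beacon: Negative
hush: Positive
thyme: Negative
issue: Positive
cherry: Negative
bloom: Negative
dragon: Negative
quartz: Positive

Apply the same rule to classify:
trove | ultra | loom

'Positive' ⟺ contains 'u'.

Negative, Positive, Negative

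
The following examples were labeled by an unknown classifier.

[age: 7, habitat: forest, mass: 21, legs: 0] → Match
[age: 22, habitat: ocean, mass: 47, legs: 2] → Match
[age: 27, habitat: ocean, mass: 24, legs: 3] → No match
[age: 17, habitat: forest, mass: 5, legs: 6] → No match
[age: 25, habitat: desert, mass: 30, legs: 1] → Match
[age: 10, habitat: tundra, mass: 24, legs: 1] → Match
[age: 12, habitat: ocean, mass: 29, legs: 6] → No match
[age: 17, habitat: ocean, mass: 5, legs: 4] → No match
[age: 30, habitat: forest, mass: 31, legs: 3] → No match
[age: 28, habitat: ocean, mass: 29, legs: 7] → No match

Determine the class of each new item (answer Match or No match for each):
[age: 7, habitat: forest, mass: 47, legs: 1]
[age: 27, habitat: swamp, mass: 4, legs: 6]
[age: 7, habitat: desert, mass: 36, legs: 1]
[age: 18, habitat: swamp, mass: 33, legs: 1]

Match, No match, Match, Match

A rule that fits every label: legs ≤ 2 — true of each 'Match' example, false of each 'No match' one.
[age: 7, habitat: forest, mass: 47, legs: 1] — legs = 1, hence Match.
[age: 27, habitat: swamp, mass: 4, legs: 6] — legs = 6, hence No match.
[age: 7, habitat: desert, mass: 36, legs: 1] — legs = 1, hence Match.
[age: 18, habitat: swamp, mass: 33, legs: 1] — legs = 1, hence Match.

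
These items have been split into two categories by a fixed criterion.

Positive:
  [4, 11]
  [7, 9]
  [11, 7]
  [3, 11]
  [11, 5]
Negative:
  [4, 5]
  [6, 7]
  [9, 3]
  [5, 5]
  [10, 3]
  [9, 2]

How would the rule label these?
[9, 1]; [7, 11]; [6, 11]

Negative, Positive, Positive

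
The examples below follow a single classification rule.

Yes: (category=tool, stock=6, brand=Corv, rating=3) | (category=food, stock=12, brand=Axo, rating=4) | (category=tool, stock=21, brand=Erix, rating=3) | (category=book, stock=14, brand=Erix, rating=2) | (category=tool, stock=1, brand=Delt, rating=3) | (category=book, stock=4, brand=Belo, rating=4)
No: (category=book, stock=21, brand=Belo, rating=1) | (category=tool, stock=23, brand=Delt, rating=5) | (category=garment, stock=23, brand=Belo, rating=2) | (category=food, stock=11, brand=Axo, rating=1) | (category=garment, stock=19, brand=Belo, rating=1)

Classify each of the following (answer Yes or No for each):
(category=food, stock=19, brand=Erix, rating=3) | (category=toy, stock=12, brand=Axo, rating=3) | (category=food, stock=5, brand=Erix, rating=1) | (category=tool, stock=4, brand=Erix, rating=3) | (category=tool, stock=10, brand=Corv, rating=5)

Yes, Yes, No, Yes, Yes

The rule appears to be: stock ≤ 21 AND rating ≥ 2.
Yes: (category=food, stock=19, brand=Erix, rating=3), since stock = 19, rating = 3.
Yes: (category=toy, stock=12, brand=Axo, rating=3), since stock = 12, rating = 3.
No: (category=food, stock=5, brand=Erix, rating=1), since stock = 5, rating = 1.
Yes: (category=tool, stock=4, brand=Erix, rating=3), since stock = 4, rating = 3.
Yes: (category=tool, stock=10, brand=Corv, rating=5), since stock = 10, rating = 5.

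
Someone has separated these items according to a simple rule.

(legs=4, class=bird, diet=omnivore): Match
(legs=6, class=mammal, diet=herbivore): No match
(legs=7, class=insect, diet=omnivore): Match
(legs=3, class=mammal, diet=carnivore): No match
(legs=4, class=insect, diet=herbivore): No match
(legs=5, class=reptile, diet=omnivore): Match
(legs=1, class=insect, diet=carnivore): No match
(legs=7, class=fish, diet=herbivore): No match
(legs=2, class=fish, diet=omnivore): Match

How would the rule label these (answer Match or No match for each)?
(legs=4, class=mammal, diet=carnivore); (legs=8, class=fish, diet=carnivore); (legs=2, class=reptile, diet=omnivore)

No match, No match, Match

The rule appears to be: diet is omnivore.
No match: (legs=4, class=mammal, diet=carnivore), since diet is carnivore. No match: (legs=8, class=fish, diet=carnivore), since diet is carnivore. Match: (legs=2, class=reptile, diet=omnivore), since diet is omnivore.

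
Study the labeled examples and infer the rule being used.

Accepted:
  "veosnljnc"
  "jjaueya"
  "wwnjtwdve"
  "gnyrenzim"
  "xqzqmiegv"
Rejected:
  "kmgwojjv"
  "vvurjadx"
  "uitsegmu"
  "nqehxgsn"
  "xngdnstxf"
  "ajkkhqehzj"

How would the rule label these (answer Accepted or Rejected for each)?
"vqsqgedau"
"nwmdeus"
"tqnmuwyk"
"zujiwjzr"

A rule that fits every label: odd length AND contains 'e' — true of each 'Accepted' example, false of each 'Rejected' one.
Accepted: "vqsqgedau", since length 9, has 'e'. Accepted: "nwmdeus", since length 7, has 'e'. Rejected: "tqnmuwyk", since length 8, no 'e'. Rejected: "zujiwjzr", since length 8, no 'e'.

Accepted, Accepted, Rejected, Rejected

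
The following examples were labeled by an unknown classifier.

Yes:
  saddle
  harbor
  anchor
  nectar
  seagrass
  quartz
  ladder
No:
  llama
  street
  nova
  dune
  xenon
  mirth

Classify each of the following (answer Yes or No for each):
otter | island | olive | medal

No, Yes, No, No

'Yes' ⟺ length ≥ 6 AND contains 'a'.
otter: length 5, no 'a', fails this test → No. island: length 6, has 'a', fits → Yes. olive: length 5, no 'a', fails this test → No. medal: length 5, has 'a', fails this test → No.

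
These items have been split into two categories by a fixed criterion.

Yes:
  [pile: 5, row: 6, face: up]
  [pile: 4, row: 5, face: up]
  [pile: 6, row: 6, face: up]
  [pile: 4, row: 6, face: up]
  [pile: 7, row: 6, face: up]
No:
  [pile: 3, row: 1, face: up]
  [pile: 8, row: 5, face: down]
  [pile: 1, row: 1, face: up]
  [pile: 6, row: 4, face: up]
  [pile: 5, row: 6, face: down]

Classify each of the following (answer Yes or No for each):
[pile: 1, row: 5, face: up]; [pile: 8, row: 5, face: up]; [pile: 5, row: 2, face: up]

Rule: face is up AND row ≥ 5. This holds for each 'Yes' example and fails for each 'No' one.
[pile: 1, row: 5, face: up] — face is up, row = 5, hence Yes.
[pile: 8, row: 5, face: up] — face is up, row = 5, hence Yes.
[pile: 5, row: 2, face: up] — face is up, row = 2, hence No.

Yes, Yes, No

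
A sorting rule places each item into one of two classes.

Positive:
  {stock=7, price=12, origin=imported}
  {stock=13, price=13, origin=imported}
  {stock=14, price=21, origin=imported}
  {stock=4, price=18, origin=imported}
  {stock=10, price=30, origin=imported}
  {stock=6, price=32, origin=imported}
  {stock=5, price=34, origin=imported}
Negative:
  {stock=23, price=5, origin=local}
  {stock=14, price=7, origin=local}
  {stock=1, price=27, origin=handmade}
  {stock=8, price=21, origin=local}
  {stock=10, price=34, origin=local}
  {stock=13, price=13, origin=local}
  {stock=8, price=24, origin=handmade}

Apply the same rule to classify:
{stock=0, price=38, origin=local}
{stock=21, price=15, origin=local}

The rule appears to be: origin is imported.
{stock=0, price=38, origin=local}: origin is local — fails this test, so Negative.
{stock=21, price=15, origin=local}: origin is local — fails this test, so Negative.

Negative, Negative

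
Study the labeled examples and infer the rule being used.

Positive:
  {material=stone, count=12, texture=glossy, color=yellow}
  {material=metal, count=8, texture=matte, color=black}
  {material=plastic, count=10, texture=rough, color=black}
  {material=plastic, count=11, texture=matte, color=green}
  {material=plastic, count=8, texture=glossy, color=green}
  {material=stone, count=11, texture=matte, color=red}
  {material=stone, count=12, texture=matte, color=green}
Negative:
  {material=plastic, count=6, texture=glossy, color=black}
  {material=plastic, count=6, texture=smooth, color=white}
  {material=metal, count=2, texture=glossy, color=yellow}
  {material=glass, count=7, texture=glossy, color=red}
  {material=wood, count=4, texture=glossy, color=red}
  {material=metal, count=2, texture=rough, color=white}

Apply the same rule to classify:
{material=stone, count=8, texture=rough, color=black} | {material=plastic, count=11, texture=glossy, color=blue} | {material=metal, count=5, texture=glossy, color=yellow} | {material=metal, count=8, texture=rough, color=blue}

Positive, Positive, Negative, Positive

A rule that fits every label: count ≥ 8 — true of each 'Positive' example, false of each 'Negative' one.
{material=stone, count=8, texture=rough, color=black}: count = 8 — fits, so Positive. {material=plastic, count=11, texture=glossy, color=blue}: count = 11 — fits, so Positive. {material=metal, count=5, texture=glossy, color=yellow}: count = 5 — does not fit, so Negative. {material=metal, count=8, texture=rough, color=blue}: count = 8 — fits, so Positive.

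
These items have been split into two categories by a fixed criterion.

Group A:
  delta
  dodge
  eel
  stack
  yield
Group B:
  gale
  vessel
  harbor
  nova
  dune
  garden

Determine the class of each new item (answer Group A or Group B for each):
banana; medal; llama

One predicate separates the groups cleanly: odd length.
banana → length 6 → Group B.
medal → length 5 → Group A.
llama → length 5 → Group A.

Group B, Group A, Group A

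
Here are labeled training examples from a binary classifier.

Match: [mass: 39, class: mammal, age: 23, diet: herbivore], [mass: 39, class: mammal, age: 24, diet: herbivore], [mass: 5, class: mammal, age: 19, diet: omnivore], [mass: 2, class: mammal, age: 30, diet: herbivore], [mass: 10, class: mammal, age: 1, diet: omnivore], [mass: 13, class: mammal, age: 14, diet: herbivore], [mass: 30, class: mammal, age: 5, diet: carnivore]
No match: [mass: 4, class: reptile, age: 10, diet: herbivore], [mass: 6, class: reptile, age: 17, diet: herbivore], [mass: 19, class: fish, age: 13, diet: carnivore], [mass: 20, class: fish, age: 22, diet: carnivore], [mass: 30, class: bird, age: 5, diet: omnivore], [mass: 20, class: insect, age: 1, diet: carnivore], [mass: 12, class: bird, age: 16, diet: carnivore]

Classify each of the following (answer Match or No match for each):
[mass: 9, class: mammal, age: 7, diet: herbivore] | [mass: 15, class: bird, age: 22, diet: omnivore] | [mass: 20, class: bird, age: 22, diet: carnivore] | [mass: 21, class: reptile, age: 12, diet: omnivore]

Match, No match, No match, No match

Comparing the two groups points to one rule — class is mammal.
[mass: 9, class: mammal, age: 7, diet: herbivore] — class is mammal, hence Match.
[mass: 15, class: bird, age: 22, diet: omnivore] — class is bird, hence No match.
[mass: 20, class: bird, age: 22, diet: carnivore] — class is bird, hence No match.
[mass: 21, class: reptile, age: 12, diet: omnivore] — class is reptile, hence No match.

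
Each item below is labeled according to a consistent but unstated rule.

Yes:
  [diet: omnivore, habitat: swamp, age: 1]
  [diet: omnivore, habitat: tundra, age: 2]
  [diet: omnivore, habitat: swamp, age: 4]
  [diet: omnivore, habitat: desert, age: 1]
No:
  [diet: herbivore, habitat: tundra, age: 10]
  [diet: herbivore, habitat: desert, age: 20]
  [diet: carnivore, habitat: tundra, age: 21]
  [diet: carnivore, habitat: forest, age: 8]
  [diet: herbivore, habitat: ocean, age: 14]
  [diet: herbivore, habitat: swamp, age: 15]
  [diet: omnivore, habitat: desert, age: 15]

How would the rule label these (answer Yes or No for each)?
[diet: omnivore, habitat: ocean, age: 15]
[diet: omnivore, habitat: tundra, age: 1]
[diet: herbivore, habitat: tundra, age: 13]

The distinguishing property — age ≤ 4 — holds for all the 'Yes' cases and none of the 'No' cases.
[diet: omnivore, habitat: ocean, age: 15]: No (age = 15).
[diet: omnivore, habitat: tundra, age: 1]: Yes (age = 1).
[diet: herbivore, habitat: tundra, age: 13]: No (age = 13).

No, Yes, No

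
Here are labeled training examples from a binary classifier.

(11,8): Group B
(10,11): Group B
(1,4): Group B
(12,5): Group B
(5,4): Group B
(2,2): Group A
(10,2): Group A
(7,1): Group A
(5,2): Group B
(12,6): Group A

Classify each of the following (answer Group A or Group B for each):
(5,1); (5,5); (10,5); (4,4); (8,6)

Group A, Group A, Group B, Group A, Group A

The pattern is that an item is 'Group A' exactly when: sum is even.
Group A: (5,1), since 5+1 = 6. Group A: (5,5), since 5+5 = 10. Group B: (10,5), since 10+5 = 15. Group A: (4,4), since 4+4 = 8. Group A: (8,6), since 8+6 = 14.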